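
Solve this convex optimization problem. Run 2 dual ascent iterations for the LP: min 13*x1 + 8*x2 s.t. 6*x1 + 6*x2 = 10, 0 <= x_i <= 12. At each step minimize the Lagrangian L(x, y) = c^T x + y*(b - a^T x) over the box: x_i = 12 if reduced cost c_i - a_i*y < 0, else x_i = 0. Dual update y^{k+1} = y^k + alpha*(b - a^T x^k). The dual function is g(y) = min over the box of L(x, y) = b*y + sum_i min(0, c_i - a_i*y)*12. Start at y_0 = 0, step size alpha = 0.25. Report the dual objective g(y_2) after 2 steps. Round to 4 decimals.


Dual ascent for LP: min 13*x1 + 8*x2, 6*x1 + 6*x2 = 10, 0 <= x_i <= 12
Step 1: y^k = 0.0, reduced costs: (13.0, 8.0)
  x^k = (0.0, 0.0), subgradient = b - a^T x = 10.0
  y^{k+1} = 0.0 + 0.25*10.0 = 2.5
Step 2: y^k = 2.5, reduced costs: (-2.0, -7.0)
  x^k = (12.0, 12.0), subgradient = b - a^T x = -134.0
  y^{k+1} = 2.5 + 0.25*-134.0 = -31.0
Dual objective at y_2 = -31.0: reduced costs (199.0, 194.0), box minimizer x = (0.0, 0.0)
g(y_2) = b*y + (c1 - a1*y)*x1 + (c2 - a2*y)*x2 = 10*(-31.0) + 199.0*0.0 + 194.0*0.0 = -310.0 + 0.0 + 0.0 = -310.0


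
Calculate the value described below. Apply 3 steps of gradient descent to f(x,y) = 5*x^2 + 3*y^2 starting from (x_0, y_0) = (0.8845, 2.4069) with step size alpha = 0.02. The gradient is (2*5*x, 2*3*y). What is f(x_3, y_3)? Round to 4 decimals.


Gradient descent on f(x,y) = 5*x^2 + 3*y^2.
Starting point: (0.8845, 2.4069), alpha = 0.02
Step 1: grad_x = 2*5*0.8845 = 8.845, grad_y = 2*3*2.4069 = 14.4414
  x_1 = 0.8845 - 0.02*8.845 = 0.7076
  y_1 = 2.4069 - 0.02*14.4414 = 2.1181
Step 2: grad_x = 2*5*0.7076 = 7.076, grad_y = 2*3*2.1181 = 12.7084
  x_2 = 0.7076 - 0.02*7.076 = 0.5661
  y_2 = 2.1181 - 0.02*12.7084 = 1.8639
Step 3: grad_x = 2*5*0.5661 = 5.6608, grad_y = 2*3*1.8639 = 11.1834
  x_3 = 0.5661 - 0.02*5.6608 = 0.4529
  y_3 = 1.8639 - 0.02*11.1834 = 1.6402
f(0.4529, 1.6402) = 5*0.4529^2 + 3*1.6402^2 = 9.0965


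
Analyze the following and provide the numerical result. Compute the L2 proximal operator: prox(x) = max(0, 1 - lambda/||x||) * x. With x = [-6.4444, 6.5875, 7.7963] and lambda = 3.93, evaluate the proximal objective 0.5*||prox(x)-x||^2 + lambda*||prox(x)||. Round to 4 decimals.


Step 1: Compute ||x||.
||x|| = 12.0709
Step 2: Compute scaling factor.
scale = max(0, 1 - 3.93/12.0709) = 0.6744
Step 3: prox(x) = [-4.3463, 4.4428, 5.258]
||prox(x)|| = 8.1409
Step 4: Proximal objective.
0.5*||prox-x||^2 = 7.7225
lambda*||prox|| = 31.9937
Total = 39.7164


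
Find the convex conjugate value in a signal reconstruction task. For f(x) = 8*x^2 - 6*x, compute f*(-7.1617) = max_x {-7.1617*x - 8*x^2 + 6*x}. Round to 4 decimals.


f*(y) = sup_x {y*x - a*x^2 - b*x} = sup_x {(y-b)*x - a*x^2}
FOC: (y - b) - 2a*x = 0 => x* = (y - b)/(2a)
x* = (-7.1617 + 6)/(2*8) = -0.0726
f*(-7.1617) = (y-b)^2/(4a) = (-7.1617 + 6)^2/(4*8)
= 1.3495/32 = 0.0422


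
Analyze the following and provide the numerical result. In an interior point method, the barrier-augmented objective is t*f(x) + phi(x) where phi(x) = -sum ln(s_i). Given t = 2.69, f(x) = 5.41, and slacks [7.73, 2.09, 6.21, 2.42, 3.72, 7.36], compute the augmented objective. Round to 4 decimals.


Step 1: Compute log-barrier.
ln values: [2.0451, 0.7372, 1.8262, 0.8838, 1.3137, 1.9961]
phi = -(2.0451 + 0.7372 + 1.8262 + 0.8838 + 1.3137 + 1.9961) = -8.802
Step 2: Compute augmented objective.
t*f(x) = 2.69*5.41 = 14.5529
Total = 14.5529 - 8.802 = 5.7509


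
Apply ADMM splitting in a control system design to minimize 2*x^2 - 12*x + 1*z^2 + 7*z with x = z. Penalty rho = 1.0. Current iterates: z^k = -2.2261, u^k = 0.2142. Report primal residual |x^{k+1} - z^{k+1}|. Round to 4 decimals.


ADMM iteration with rho = 1.0, z^k = -2.2261, u^k = 0.2142
Step 1: x-update.
Minimize 2*x^2 - 12*x + (1.0/2)*(x + 2.2261 + 0.2142)^2
FOC: (2*2 + 1.0)*x = 12 + 1.0*(-2.2261 - 0.2142)
x^{k+1} = 1.9119
Step 2: z-update.
Minimize 1*z^2 + 7*z + (1.0/2)*(1.9119 - z + 0.2142)^2
FOC: (2*1 + 1.0)*z = -7 + 1.0*(1.9119 + 0.2142)
z^{k+1} = -1.6246
Step 3: u-update.
u^{k+1} = 0.2142 + 1.9119 + 1.6246 = 3.7508
Step 4: Primal residual = |1.9119 + 1.6246| = 3.5366


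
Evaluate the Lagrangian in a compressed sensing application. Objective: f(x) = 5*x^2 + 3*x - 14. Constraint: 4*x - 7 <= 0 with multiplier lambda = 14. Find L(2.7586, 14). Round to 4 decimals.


Step 1: Evaluate f(x).
f(2.7586) = 5*2.7586^2 + 3*2.7586 - 14 = 32.3252
Step 2: Evaluate g(x).
g(2.7586) = 4*2.7586 - 7 = 4.0344
Step 3: Compute Lagrangian.
L = 32.3252 + 14*4.0344 = 88.8068


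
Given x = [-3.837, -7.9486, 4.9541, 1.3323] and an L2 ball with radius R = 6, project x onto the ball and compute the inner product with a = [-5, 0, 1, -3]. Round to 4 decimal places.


Step 1: Compute ||x|| (intermediates to 6 decimals).
||x|| = sqrt((-3.837)^2 + (-7.9486)^2 + 4.9541^2 + 1.3323^2) = 10.208866
Step 2: Project.
Since ||x|| > R, scale = R/||x|| = 6/10.208866 = 0.587724, proj(x) = scale * x
proj(x) = [-2.255097, -4.671583, 2.911643, 0.783025]
Step 3: Dot product.
a^T * proj(x) = -5*(-2.255097) + 0*(-4.671583) + 1*2.911643 - 3*0.783025 = 11.8381


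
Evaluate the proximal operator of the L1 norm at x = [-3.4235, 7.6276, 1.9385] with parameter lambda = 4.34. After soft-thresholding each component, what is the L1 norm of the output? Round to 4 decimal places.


Soft-thresholding with lambda = 4.34:
prox(-3.4235) = sign(-3.4235)*max(|-3.4235| - 4.34, 0) = 0.0
prox(7.6276) = sign(7.6276)*max(|7.6276| - 4.34, 0) = 3.2876
prox(1.9385) = sign(1.9385)*max(|1.9385| - 4.34, 0) = 0.0
prox(x) = [0.0, 3.2876, 0.0]
||prox(x)||_1 = 0.0 + 3.2876 + 0.0 = 3.2876


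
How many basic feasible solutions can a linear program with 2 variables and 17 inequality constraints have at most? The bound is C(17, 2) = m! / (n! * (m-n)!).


Each vertex corresponds to some choice of n active constraints out of m, so the number of vertices is at most C(m, n) = m! / (n!(m-n)!).
m = 17, n = 2
Numerator: 17 * 16
Denominator: 2! = 2
C(17, 2) = 136


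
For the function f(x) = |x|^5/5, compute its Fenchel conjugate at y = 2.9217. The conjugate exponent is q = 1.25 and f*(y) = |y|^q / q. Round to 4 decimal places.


The conjugate exponent q satisfies 1/p + 1/q = 1.
p = 5, so q = 5/(5 - 1) = 1.25
|y|^q = 2.9217^1.25 = 3.8198
f*(2.9217) = 3.8198 / 1.25 = 3.0559


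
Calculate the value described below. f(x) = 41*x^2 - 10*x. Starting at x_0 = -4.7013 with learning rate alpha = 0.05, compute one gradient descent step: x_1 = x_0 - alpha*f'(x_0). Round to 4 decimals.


We compute the gradient at x_0 and apply the update.
f'(x) = 82*x - 10
f'(-4.7013) = 82*-4.7013 - 10 = -395.5066
x_1 = -4.7013 - 0.05*-395.5066 = 15.074


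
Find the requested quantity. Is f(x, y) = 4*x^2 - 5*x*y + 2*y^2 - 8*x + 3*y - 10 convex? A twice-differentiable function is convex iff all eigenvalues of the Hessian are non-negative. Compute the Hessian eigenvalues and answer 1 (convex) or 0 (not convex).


The Hessian of f(x,y) = 4*x^2 - 5*x*y + 2*y^2 - 8*x + 3*y - 10 is:
H = [[8, -5], [-5, 4]]
Trace = 8 + 4 = 12
Determinant = 8*4 - (-5)^2 = 7
Discriminant = (12)^2 - 4*7 = 116.0
Eigenvalues: lambda_1 = 0.6148, lambda_2 = 11.3852
The function is convex.

1


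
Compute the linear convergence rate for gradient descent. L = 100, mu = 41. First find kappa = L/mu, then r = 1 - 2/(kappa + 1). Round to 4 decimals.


Step 1: Compute the condition number.
kappa = L/mu = 100/41 = 2.439
Step 2: Compute the convergence rate.
r = 1 - 2/(kappa + 1) = 1 - 2*mu/(L + mu) = (L - mu)/(L + mu) = 59/141 = 0.4184


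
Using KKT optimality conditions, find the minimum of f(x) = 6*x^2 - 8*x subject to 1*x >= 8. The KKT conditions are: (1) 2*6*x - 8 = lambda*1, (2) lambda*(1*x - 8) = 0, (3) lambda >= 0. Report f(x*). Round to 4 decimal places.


Step 1: Try lambda = 0 (constraint inactive).
x_unc = 8/(2*6) = 0.6667
Check: 1*0.6667 = 0.6667 < 8 -- violated!
Step 2: Constraint must be active: 1*x = 8
x* = 8/1 = 8.0
lambda = (2*6*8.0 - 8)/1 = 88.0
Step 3: Compute optimal value.
f(x*) = 6*8.0^2 - 8*8.0 = 320.0


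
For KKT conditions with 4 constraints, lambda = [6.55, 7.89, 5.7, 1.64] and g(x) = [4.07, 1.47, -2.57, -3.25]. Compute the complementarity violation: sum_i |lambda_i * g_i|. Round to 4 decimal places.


KKT complementary slackness check:
lambda_1 * g_1 = 6.55 * 4.07 = 26.6585
lambda_2 * g_2 = 7.89 * 1.47 = 11.5983
lambda_3 * g_3 = 5.7 * -2.57 = -14.649
lambda_4 * g_4 = 1.64 * -3.25 = -5.33
Total violation = 26.6585 + 11.5983 + 14.649 + 5.33 = 58.2358


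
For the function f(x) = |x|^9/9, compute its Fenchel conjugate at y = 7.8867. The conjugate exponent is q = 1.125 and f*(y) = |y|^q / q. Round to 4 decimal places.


The conjugate exponent q satisfies 1/p + 1/q = 1.
p = 9, so q = 9/(9 - 1) = 1.125
|y|^q = 7.8867^1.125 = 10.2096
f*(7.8867) = 10.2096 / 1.125 = 9.0752


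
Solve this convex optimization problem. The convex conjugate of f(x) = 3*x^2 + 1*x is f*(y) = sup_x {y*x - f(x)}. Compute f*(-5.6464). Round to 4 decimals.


f*(y) = sup_x {y*x - a*x^2 - b*x} = sup_x {(y-b)*x - a*x^2}
FOC: (y - b) - 2a*x = 0 => x* = (y - b)/(2a)
x* = (-5.6464 - 1)/(2*3) = -1.1077
f*(-5.6464) = (y-b)^2/(4a) = (-5.6464 - 1)^2/(4*3)
= 44.1746/12 = 3.6812


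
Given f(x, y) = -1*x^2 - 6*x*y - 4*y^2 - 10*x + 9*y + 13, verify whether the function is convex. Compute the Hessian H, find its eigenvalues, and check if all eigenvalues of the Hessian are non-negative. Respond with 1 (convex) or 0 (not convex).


The Hessian of f(x,y) = -1*x^2 - 6*x*y - 4*y^2 - 10*x + 9*y + 13 is:
H = [[-2, -6], [-6, -8]]
Trace = -2 - 8 = -10
Determinant = -2*-8 - (-6)^2 = -20
Discriminant = (-10)^2 - 4*-20 = 180.0
Eigenvalues: lambda_1 = -11.7082, lambda_2 = 1.7082
The function is not convex.

0


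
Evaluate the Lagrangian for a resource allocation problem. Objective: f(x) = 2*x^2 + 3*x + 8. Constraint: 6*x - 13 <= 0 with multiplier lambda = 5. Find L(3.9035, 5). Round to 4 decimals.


Step 1: Evaluate f(x).
f(3.9035) = 2*3.9035^2 + 3*3.9035 + 8 = 50.1851
Step 2: Evaluate g(x).
g(3.9035) = 6*3.9035 - 13 = 10.421
Step 3: Compute Lagrangian.
L = 50.1851 + 5*10.421 = 102.2901


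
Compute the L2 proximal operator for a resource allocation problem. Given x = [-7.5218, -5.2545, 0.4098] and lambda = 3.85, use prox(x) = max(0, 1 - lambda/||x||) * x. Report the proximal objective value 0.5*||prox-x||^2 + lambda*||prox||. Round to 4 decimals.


Step 1: Compute ||x||.
||x|| = 9.1845
Step 2: Compute scaling factor.
scale = max(0, 1 - 3.85/9.1845) = 0.5808
Step 3: prox(x) = [-4.3688, -3.0519, 0.238]
||prox(x)|| = 5.3345
Step 4: Proximal objective.
0.5*||prox-x||^2 = 7.4113
lambda*||prox|| = 20.5378
Total = 27.9491


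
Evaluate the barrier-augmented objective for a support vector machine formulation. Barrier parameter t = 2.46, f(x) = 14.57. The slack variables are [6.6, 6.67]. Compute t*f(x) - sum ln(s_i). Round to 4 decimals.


Step 1: Compute log-barrier.
ln values: [1.8871, 1.8976]
phi = -(1.8871 + 1.8976) = -3.7847
Step 2: Compute augmented objective.
t*f(x) = 2.46*14.57 = 35.8422
Total = 35.8422 - 3.7847 = 32.0575


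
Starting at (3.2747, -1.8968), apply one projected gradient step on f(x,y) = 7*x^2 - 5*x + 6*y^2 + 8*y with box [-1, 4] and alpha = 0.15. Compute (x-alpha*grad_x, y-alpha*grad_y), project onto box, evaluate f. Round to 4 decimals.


Step 1: Compute gradient at (3.2747, -1.8968).
grad_x = 2*7*3.2747 - 5 = 40.8458
grad_y = 2*6*-1.8968 + 8 = -14.7616
Step 2: Gradient step.
x_raw = 3.2747 - 0.15*40.8458 = -2.8522
y_raw = -1.8968 - 0.15*-14.7616 = 0.3174
Step 3: Project onto [-1, 4].
x_proj = clip(-2.8522) = -1.0
y_proj = clip(0.3174) = 0.3174
Step 4: Evaluate f.
f(-1.0, 0.3174) = 15.1441


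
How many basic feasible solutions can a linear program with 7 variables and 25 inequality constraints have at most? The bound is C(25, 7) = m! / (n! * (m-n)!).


Each vertex corresponds to some choice of n active constraints out of m, so the number of vertices is at most C(m, n) = m! / (n!(m-n)!).
m = 25, n = 7
Numerator: 25 * 24 * 23 * 22 * 21 * 20 * 19
Denominator: 7! = 5040
C(25, 7) = 480700


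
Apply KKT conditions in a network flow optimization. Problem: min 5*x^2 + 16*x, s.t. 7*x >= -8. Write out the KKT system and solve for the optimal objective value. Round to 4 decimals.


Step 1: Try lambda = 0 (constraint inactive).
x_unc = -16/(2*5) = -1.6
Check: 7*-1.6 = -11.2 < -8 -- violated!
Step 2: Constraint must be active: 7*x = -8
x* = -8/7 = -1.1429 (rounded; the exact value -8/7 is used below)
lambda = (2*5*(-8/7) + 16)/7 = 0.6531
Step 3: Compute optimal value.
f(x*) = 5*(-8/7)^2 + 16*(-8/7) = -11.7551


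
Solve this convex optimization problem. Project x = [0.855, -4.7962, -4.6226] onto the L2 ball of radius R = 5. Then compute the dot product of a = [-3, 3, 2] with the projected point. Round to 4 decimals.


Step 1: Compute ||x|| (intermediates to 6 decimals).
||x|| = sqrt(0.855^2 + (-4.7962)^2 + (-4.6226)^2) = 6.715876
Step 2: Project.
Since ||x|| > R, scale = R/||x|| = 5/6.715876 = 0.744505, proj(x) = scale * x
proj(x) = [0.636552, -3.570795, -3.441549]
Step 3: Dot product.
a^T * proj(x) = -3*0.636552 + 3*(-3.570795) + 2*(-3.441549) = -19.5051


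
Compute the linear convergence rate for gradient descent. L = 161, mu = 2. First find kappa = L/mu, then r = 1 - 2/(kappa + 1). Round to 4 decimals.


Step 1: Compute the condition number.
kappa = L/mu = 161/2 = 80.5
Step 2: Compute the convergence rate.
r = 1 - 2/(kappa + 1) = 1 - 2*mu/(L + mu) = (L - mu)/(L + mu) = 159/163 = 0.9755


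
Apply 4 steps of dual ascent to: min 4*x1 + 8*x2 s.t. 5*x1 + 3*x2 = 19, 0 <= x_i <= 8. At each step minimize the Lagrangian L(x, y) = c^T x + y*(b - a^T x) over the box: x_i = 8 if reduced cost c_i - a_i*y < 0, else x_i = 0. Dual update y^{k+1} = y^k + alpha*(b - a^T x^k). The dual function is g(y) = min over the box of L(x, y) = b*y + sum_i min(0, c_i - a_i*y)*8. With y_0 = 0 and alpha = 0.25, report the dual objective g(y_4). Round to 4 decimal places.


Dual ascent for LP: min 4*x1 + 8*x2, 5*x1 + 3*x2 = 19, 0 <= x_i <= 8
Step 1: y^k = 0.0, reduced costs: (4.0, 8.0)
  x^k = (0.0, 0.0), subgradient = b - a^T x = 19.0
  y^{k+1} = 0.0 + 0.25*19.0 = 4.75
Step 2: y^k = 4.75, reduced costs: (-19.75, -6.25)
  x^k = (8.0, 8.0), subgradient = b - a^T x = -45.0
  y^{k+1} = 4.75 + 0.25*-45.0 = -6.5
Step 3: y^k = -6.5, reduced costs: (36.5, 27.5)
  x^k = (0.0, 0.0), subgradient = b - a^T x = 19.0
  y^{k+1} = -6.5 + 0.25*19.0 = -1.75
Step 4: y^k = -1.75, reduced costs: (12.75, 13.25)
  x^k = (0.0, 0.0), subgradient = b - a^T x = 19.0
  y^{k+1} = -1.75 + 0.25*19.0 = 3.0
Dual objective at y_4 = 3.0: reduced costs (-11.0, -1.0), box minimizer x = (8.0, 8.0)
g(y_4) = b*y + (c1 - a1*y)*x1 + (c2 - a2*y)*x2 = 19*3.0 + (-11.0)*8.0 + (-1.0)*8.0 = 57.0 - 88.0 - 8.0 = -39.0


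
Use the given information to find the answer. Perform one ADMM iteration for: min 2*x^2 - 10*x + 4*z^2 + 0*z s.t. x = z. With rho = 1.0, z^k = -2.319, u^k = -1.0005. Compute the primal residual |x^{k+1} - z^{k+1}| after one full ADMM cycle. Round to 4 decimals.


ADMM iteration with rho = 1.0, z^k = -2.319, u^k = -1.0005
Step 1: x-update.
Minimize 2*x^2 - 10*x + (1.0/2)*(x + 2.319 - 1.0005)^2
FOC: (2*2 + 1.0)*x = 10 + 1.0*(-2.319 + 1.0005)
x^{k+1} = 1.7363
Step 2: z-update.
Minimize 4*z^2 + 0*z + (1.0/2)*(1.7363 - z - 1.0005)^2
FOC: (2*4 + 1.0)*z = 0 + 1.0*(1.7363 - 1.0005)
z^{k+1} = 0.0818
Step 3: u-update.
u^{k+1} = -1.0005 + 1.7363 - 0.0818 = 0.654
Step 4: Primal residual = |1.7363 - 0.0818| = 1.6545


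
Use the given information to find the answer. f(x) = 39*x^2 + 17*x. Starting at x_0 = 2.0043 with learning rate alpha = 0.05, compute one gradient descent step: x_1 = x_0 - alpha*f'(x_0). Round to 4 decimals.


We compute the gradient at x_0 and apply the update.
f'(x) = 78*x + 17
f'(2.0043) = 78*2.0043 + 17 = 173.3354
x_1 = 2.0043 - 0.05*173.3354 = -6.6625


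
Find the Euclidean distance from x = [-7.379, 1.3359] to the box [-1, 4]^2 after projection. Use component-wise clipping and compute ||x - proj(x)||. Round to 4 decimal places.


Project each component onto [-1, 4].
clip(-7.379) = -1.0, clip(1.3359) = 1.3359
Projection = [-1.0, 1.3359]
Squared diffs: [40.6916, 0.0]
Distance = sqrt(40.6916) = 6.379


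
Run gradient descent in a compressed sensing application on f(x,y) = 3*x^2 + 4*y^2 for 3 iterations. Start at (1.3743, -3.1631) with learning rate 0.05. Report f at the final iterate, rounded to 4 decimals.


Gradient descent on f(x,y) = 3*x^2 + 4*y^2.
Starting point: (1.3743, -3.1631), alpha = 0.05
Step 1: grad_x = 2*3*1.3743 = 8.2458, grad_y = 2*4*-3.1631 = -25.3048
  x_1 = 1.3743 - 0.05*8.2458 = 0.962
  y_1 = -3.1631 - 0.05*-25.3048 = -1.8979
Step 2: grad_x = 2*3*0.962 = 5.7721, grad_y = 2*4*-1.8979 = -15.1829
  x_2 = 0.962 - 0.05*5.7721 = 0.6734
  y_2 = -1.8979 - 0.05*-15.1829 = -1.1387
Step 3: grad_x = 2*3*0.6734 = 4.0404, grad_y = 2*4*-1.1387 = -9.1097
  x_3 = 0.6734 - 0.05*4.0404 = 0.4714
  y_3 = -1.1387 - 0.05*-9.1097 = -0.6832
f(0.4714, -0.6832) = 3*0.4714^2 + 4*(-0.6832)^2 = 2.5338


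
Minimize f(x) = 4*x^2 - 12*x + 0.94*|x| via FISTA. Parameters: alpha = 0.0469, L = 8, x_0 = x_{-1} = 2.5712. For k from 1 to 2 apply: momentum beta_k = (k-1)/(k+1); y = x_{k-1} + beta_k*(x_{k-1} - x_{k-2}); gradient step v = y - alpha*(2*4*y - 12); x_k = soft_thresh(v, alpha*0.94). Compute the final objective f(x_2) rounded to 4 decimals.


FISTA on f(x) = 4*x^2 - 12*x + 0.94*|x|
L = 8, alpha = 0.0469
Iteration 1: beta = 0.0, y = 2.5712 + 0.0*(2.5712 - 2.5712) = 2.5712
  grad(y) = 8.5696, v = y - alpha*grad = 2.1693
  prox(v) = soft_thresh(2.1693, 0.0441) = 2.1252
Iteration 2: beta = 0.3333, y = 2.1252 + 0.3333*(2.1252 - 2.5712) = 1.9765
  grad(y) = 3.8123, v = y - alpha*grad = 1.7977
  prox(v) = soft_thresh(1.7977, 0.0441) = 1.7537
f(x_2) = 4*1.7537^2 - 12*1.7537 + 0.94*|1.7537| = -7.0942


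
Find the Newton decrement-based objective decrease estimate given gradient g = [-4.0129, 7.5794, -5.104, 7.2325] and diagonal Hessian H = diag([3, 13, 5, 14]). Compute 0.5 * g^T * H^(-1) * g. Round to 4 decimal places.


Step 1: H is diagonal, so H^(-1) * g = [-1.3376, 0.583, -1.0208, 0.5166].
Step 2: g^T H^(-1) g = sum_i g_i^2 / H_ii
  = (-4.0129)^2/3 + (7.5794)^2/13 + (-5.104)^2/5 + (7.2325)^2/14
  = 5.3678 + 4.419 + 5.2102 + 3.7364 = 18.7333
Step 3: Objective decrease = 0.5 * g^T H^(-1) g = 9.3667


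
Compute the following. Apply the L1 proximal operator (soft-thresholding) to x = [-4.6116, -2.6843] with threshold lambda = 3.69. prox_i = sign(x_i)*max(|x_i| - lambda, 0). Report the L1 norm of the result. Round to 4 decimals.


Soft-thresholding with lambda = 3.69:
prox(-4.6116) = sign(-4.6116)*max(|-4.6116| - 3.69, 0) = -0.9216
prox(-2.6843) = sign(-2.6843)*max(|-2.6843| - 3.69, 0) = 0.0
prox(x) = [-0.9216, 0.0]
||prox(x)||_1 = 0.9216 + 0.0 = 0.9216


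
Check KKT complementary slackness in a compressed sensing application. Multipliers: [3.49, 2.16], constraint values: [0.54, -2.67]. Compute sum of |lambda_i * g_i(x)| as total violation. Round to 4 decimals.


KKT complementary slackness check:
lambda_1 * g_1 = 3.49 * 0.54 = 1.8846
lambda_2 * g_2 = 2.16 * -2.67 = -5.7672
Total violation = 1.8846 + 5.7672 = 7.6518


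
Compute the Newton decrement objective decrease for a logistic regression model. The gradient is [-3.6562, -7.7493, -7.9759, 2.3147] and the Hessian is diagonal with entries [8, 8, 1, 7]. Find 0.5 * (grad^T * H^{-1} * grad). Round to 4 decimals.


Step 1: H is diagonal, so H^(-1) * g = [-0.457, -0.9687, -7.9759, 0.3307].
Step 2: g^T H^(-1) g = sum_i g_i^2 / H_ii
  = (-3.6562)^2/8 + (-7.7493)^2/8 + (-7.9759)^2/1 + (2.3147)^2/7
  = 1.671 + 7.5065 + 63.615 + 0.7654 = 73.5578
Step 3: Objective decrease = 0.5 * g^T H^(-1) g = 36.7789


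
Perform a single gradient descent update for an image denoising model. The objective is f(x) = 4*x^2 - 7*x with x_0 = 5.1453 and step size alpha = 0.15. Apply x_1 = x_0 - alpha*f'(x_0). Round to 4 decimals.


We compute the gradient at x_0 and apply the update.
f'(x) = 8*x - 7
f'(5.1453) = 8*5.1453 - 7 = 34.1624
x_1 = 5.1453 - 0.15*34.1624 = 0.0209


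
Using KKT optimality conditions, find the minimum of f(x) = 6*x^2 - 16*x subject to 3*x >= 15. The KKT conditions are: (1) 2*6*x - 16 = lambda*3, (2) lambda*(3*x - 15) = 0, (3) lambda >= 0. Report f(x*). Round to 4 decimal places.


Step 1: Try lambda = 0 (constraint inactive).
x_unc = 16/(2*6) = 1.3333
Check: 3*1.3333 = 3.9999 < 15 -- violated!
Step 2: Constraint must be active: 3*x = 15
x* = 15/3 = 5.0
lambda = (2*6*5.0 - 16)/3 = 14.6667
Step 3: Compute optimal value.
f(x*) = 6*5.0^2 - 16*5.0 = 70.0


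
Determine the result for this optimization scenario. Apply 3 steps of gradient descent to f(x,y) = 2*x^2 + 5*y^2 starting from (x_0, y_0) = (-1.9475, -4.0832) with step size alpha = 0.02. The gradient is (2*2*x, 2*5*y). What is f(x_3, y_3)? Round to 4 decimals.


Gradient descent on f(x,y) = 2*x^2 + 5*y^2.
Starting point: (-1.9475, -4.0832), alpha = 0.02
Step 1: grad_x = 2*2*-1.9475 = -7.79, grad_y = 2*5*-4.0832 = -40.832
  x_1 = -1.9475 - 0.02*-7.79 = -1.7917
  y_1 = -4.0832 - 0.02*-40.832 = -3.2666
Step 2: grad_x = 2*2*-1.7917 = -7.1668, grad_y = 2*5*-3.2666 = -32.6656
  x_2 = -1.7917 - 0.02*-7.1668 = -1.6484
  y_2 = -3.2666 - 0.02*-32.6656 = -2.6132
Step 3: grad_x = 2*2*-1.6484 = -6.5935, grad_y = 2*5*-2.6132 = -26.1325
  x_3 = -1.6484 - 0.02*-6.5935 = -1.5165
  y_3 = -2.6132 - 0.02*-26.1325 = -2.0906
f(-1.5165, -2.0906) = 2*(-1.5165)^2 + 5*(-2.0906)^2 = 26.4525


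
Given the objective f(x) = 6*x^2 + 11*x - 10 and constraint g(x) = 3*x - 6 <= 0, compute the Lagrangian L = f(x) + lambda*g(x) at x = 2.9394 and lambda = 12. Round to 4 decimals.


Step 1: Evaluate f(x).
f(2.9394) = 6*2.9394^2 + 11*2.9394 - 10 = 74.1738
Step 2: Evaluate g(x).
g(2.9394) = 3*2.9394 - 6 = 2.8182
Step 3: Compute Lagrangian.
L = 74.1738 + 12*2.8182 = 107.9922


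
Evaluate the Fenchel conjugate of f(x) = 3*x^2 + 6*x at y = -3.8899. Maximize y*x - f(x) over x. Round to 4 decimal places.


f*(y) = sup_x {y*x - a*x^2 - b*x} = sup_x {(y-b)*x - a*x^2}
FOC: (y - b) - 2a*x = 0 => x* = (y - b)/(2a)
x* = (-3.8899 - 6)/(2*3) = -1.6483
f*(-3.8899) = (y-b)^2/(4a) = (-3.8899 - 6)^2/(4*3)
= 97.8101/12 = 8.1508


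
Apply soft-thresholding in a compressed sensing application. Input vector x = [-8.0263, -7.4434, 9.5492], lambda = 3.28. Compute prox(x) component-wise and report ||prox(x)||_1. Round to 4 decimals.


Soft-thresholding with lambda = 3.28:
prox(-8.0263) = sign(-8.0263)*max(|-8.0263| - 3.28, 0) = -4.7463
prox(-7.4434) = sign(-7.4434)*max(|-7.4434| - 3.28, 0) = -4.1634
prox(9.5492) = sign(9.5492)*max(|9.5492| - 3.28, 0) = 6.2692
prox(x) = [-4.7463, -4.1634, 6.2692]
||prox(x)||_1 = 4.7463 + 4.1634 + 6.2692 = 15.1789


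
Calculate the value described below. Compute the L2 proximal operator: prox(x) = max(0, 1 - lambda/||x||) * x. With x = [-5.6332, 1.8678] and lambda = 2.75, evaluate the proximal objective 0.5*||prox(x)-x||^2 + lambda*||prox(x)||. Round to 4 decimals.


Step 1: Compute ||x||.
||x|| = 5.9348
Step 2: Compute scaling factor.
scale = max(0, 1 - 2.75/5.9348) = 0.5366
Step 3: prox(x) = [-3.0229, 1.0023]
||prox(x)|| = 3.1848
Step 4: Proximal objective.
0.5*||prox-x||^2 = 3.7813
lambda*||prox|| = 8.7582
Total = 12.5394


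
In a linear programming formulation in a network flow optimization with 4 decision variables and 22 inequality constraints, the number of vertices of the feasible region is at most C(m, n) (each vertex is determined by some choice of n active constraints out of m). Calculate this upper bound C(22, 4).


Each vertex corresponds to some choice of n active constraints out of m, so the number of vertices is at most C(m, n) = m! / (n!(m-n)!).
m = 22, n = 4
Numerator: 22 * 21 * 20 * 19
Denominator: 4! = 24
C(22, 4) = 7315


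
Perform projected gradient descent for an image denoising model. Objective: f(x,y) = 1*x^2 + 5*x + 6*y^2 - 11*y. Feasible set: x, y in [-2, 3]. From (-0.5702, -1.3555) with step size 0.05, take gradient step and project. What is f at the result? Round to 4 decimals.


Step 1: Compute gradient at (-0.5702, -1.3555).
grad_x = 2*1*-0.5702 + 5 = 3.8596
grad_y = 2*6*-1.3555 - 11 = -27.266
Step 2: Gradient step.
x_raw = -0.5702 - 0.05*3.8596 = -0.7632
y_raw = -1.3555 - 0.05*-27.266 = 0.0078
Step 3: Project onto [-2, 3].
x_proj = clip(-0.7632) = -0.7632
y_proj = clip(0.0078) = 0.0078
Step 4: Evaluate f.
f(-0.7632, 0.0078) = -3.3189


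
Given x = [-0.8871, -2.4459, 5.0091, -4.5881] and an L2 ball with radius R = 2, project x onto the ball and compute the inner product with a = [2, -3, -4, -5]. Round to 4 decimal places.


Step 1: Compute ||x|| (intermediates to 6 decimals).
||x|| = sqrt((-0.8871)^2 + (-2.4459)^2 + 5.0091^2 + (-4.5881)^2) = 7.274003
Step 2: Project.
Since ||x|| > R, scale = R/||x|| = 2/7.274003 = 0.274952, proj(x) = scale * x
proj(x) = [-0.24391, -0.672505, 1.377262, -1.261507]
Step 3: Dot product.
a^T * proj(x) = 2*(-0.24391) - 3*(-0.672505) - 4*1.377262 - 5*(-1.261507) = 2.3282


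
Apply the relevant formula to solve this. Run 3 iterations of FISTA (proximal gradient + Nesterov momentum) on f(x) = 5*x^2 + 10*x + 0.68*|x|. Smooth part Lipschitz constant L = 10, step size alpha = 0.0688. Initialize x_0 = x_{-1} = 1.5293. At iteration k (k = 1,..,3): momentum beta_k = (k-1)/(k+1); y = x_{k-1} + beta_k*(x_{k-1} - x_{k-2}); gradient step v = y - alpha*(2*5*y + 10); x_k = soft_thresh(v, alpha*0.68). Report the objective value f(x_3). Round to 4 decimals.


FISTA on f(x) = 5*x^2 + 10*x + 0.68*|x|
L = 10, alpha = 0.0688
Iteration 1: beta = 0.0, y = 1.5293 + 0.0*(1.5293 - 1.5293) = 1.5293
  grad(y) = 25.293, v = y - alpha*grad = -0.2109
  prox(v) = soft_thresh(-0.2109, 0.0468) = -0.1641
Iteration 2: beta = 0.3333, y = -0.1641 + 0.3333*(-0.1641 - 1.5293) = -0.7285
  grad(y) = 2.7147, v = y - alpha*grad = -0.9153
  prox(v) = soft_thresh(-0.9153, 0.0468) = -0.8685
Iteration 3: beta = 0.5, y = -0.8685 + 0.5*(-0.8685 + 0.1641) = -1.2207
  grad(y) = -2.2074, v = y - alpha*grad = -1.0689
  prox(v) = soft_thresh(-1.0689, 0.0468) = -1.0221
f(x_3) = 5*(-1.0221)^2 + 10*(-1.0221) + 0.68*|-1.0221| = -4.3025


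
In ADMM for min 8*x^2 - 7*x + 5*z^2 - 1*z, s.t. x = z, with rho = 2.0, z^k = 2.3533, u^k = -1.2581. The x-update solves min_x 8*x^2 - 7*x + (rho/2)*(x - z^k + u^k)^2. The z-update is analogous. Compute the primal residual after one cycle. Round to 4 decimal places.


ADMM iteration with rho = 2.0, z^k = 2.3533, u^k = -1.2581
Step 1: x-update.
Minimize 8*x^2 - 7*x + (2.0/2)*(x - 2.3533 - 1.2581)^2
FOC: (2*8 + 2.0)*x = 7 + 2.0*(2.3533 + 1.2581)
x^{k+1} = 0.7902
Step 2: z-update.
Minimize 5*z^2 - 1*z + (2.0/2)*(0.7902 - z - 1.2581)^2
FOC: (2*5 + 2.0)*z = 1 + 2.0*(0.7902 - 1.2581)
z^{k+1} = 0.0053
Step 3: u-update.
u^{k+1} = -1.2581 + 0.7902 - 0.0053 = -0.4733
Step 4: Primal residual = |0.7902 - 0.0053| = 0.7848


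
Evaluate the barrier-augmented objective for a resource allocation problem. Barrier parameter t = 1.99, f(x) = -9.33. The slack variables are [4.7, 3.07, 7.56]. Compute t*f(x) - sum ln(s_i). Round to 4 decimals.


Step 1: Compute log-barrier.
ln values: [1.5476, 1.1217, 2.0229]
phi = -(1.5476 + 1.1217 + 2.0229) = -4.6921
Step 2: Compute augmented objective.
t*f(x) = 1.99*-9.33 = -18.5667
Total = -18.5667 - 4.6921 = -23.2588


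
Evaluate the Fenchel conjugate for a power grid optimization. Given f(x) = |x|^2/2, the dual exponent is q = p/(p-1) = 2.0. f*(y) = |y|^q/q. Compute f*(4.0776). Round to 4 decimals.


The conjugate exponent q satisfies 1/p + 1/q = 1.
p = 2, so q = 2/(2 - 1) = 2.0
|y|^q = 4.0776^2.0 = 16.6268
f*(4.0776) = 16.6268 / 2.0 = 8.3134


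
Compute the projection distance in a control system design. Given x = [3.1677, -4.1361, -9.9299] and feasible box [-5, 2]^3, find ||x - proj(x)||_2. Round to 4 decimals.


Project each component onto [-5, 2].
clip(3.1677) = 2.0, clip(-4.1361) = -4.1361, clip(-9.9299) = -5.0
Projection = [2.0, -4.1361, -5.0]
Squared diffs: [1.3635, 0.0, 24.3039]
Distance = sqrt(25.6674) = 5.0663


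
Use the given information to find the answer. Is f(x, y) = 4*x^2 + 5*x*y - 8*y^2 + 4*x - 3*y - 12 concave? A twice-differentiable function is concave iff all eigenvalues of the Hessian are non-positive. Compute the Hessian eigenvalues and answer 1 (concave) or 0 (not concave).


The Hessian of f(x,y) = 4*x^2 + 5*x*y - 8*y^2 + 4*x - 3*y - 12 is:
H = [[8, 5], [5, -16]]
Trace = 8 - 16 = -8
Determinant = 8*-16 - (5)^2 = -153
Discriminant = (-8)^2 - 4*-153 = 676.0
Eigenvalues: lambda_1 = -17.0, lambda_2 = 9.0
The function is not concave.

0


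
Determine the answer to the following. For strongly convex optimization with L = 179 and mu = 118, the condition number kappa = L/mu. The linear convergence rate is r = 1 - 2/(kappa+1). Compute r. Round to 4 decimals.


Step 1: Compute the condition number.
kappa = L/mu = 179/118 = 1.5169
Step 2: Compute the convergence rate.
r = 1 - 2/(kappa + 1) = 1 - 2*mu/(L + mu) = (L - mu)/(L + mu) = 61/297 = 0.2054


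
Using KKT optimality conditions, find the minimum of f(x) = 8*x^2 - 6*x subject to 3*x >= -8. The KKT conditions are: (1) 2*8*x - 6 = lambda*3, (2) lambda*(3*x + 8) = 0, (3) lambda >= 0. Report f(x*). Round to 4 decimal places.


Step 1: Try lambda = 0 (constraint inactive).
Stationarity: 2*8*x - 6 = 0
x* = 6/(2*8) = 0.375
Check constraint: 3*0.375 = 1.125 >= -8 -- satisfied.
Step 2: Compute optimal value.
f(x*) = 8*0.375^2 - 6*0.375 = -1.125


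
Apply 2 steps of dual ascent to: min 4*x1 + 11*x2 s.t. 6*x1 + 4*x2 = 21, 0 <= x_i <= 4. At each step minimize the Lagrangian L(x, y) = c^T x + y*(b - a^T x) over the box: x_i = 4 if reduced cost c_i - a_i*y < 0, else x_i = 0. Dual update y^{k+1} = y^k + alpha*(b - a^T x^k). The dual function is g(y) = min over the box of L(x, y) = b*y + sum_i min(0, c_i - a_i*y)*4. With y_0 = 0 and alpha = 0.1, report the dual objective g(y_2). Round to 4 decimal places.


Dual ascent for LP: min 4*x1 + 11*x2, 6*x1 + 4*x2 = 21, 0 <= x_i <= 4
Step 1: y^k = 0.0, reduced costs: (4.0, 11.0)
  x^k = (0.0, 0.0), subgradient = b - a^T x = 21.0
  y^{k+1} = 0.0 + 0.1*21.0 = 2.1
Step 2: y^k = 2.1, reduced costs: (-8.6, 2.6)
  x^k = (4.0, 0.0), subgradient = b - a^T x = -3.0
  y^{k+1} = 2.1 + 0.1*-3.0 = 1.8
Dual objective at y_2 = 1.8: reduced costs (-6.8, 3.8), box minimizer x = (4.0, 0.0)
g(y_2) = b*y + (c1 - a1*y)*x1 + (c2 - a2*y)*x2 = 21*1.8 + (-6.8)*4.0 + 3.8*0.0 = 37.8 - 27.2 + 0.0 = 10.6


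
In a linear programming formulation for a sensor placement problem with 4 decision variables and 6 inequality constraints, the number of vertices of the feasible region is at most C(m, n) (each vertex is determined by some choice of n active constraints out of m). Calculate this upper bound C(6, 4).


Each vertex corresponds to some choice of n active constraints out of m, so the number of vertices is at most C(m, n) = m! / (n!(m-n)!).
m = 6, n = 4
Numerator: 6 * 5 * 4 * 3
Denominator: 4! = 24
C(6, 4) = 15


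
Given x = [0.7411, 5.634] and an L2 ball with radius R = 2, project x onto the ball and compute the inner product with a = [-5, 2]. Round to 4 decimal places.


Step 1: Compute ||x|| (intermediates to 6 decimals).
||x|| = sqrt(0.7411^2 + 5.634^2) = 5.682533
Step 2: Project.
Since ||x|| > R, scale = R/||x|| = 2/5.682533 = 0.351956, proj(x) = scale * x
proj(x) = [0.260835, 1.98292]
Step 3: Dot product.
a^T * proj(x) = -5*0.260835 + 2*1.98292 = 2.6617


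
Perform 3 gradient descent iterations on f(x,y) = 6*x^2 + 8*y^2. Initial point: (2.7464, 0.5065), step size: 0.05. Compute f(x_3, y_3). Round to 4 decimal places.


Gradient descent on f(x,y) = 6*x^2 + 8*y^2.
Starting point: (2.7464, 0.5065), alpha = 0.05
Step 1: grad_x = 2*6*2.7464 = 32.9568, grad_y = 2*8*0.5065 = 8.104
  x_1 = 2.7464 - 0.05*32.9568 = 1.0986
  y_1 = 0.5065 - 0.05*8.104 = 0.1013
Step 2: grad_x = 2*6*1.0986 = 13.1827, grad_y = 2*8*0.1013 = 1.6208
  x_2 = 1.0986 - 0.05*13.1827 = 0.4394
  y_2 = 0.1013 - 0.05*1.6208 = 0.0203
Step 3: grad_x = 2*6*0.4394 = 5.2731, grad_y = 2*8*0.0203 = 0.3242
  x_3 = 0.4394 - 0.05*5.2731 = 0.1758
  y_3 = 0.0203 - 0.05*0.3242 = 0.0041
f(0.1758, 0.0041) = 6*0.1758^2 + 8*0.0041^2 = 0.1855


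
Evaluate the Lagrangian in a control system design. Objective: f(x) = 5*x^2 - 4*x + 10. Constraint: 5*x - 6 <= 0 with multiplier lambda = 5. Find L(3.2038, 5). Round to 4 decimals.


Step 1: Evaluate f(x).
f(3.2038) = 5*3.2038^2 - 4*3.2038 + 10 = 48.5065
Step 2: Evaluate g(x).
g(3.2038) = 5*3.2038 - 6 = 10.019
Step 3: Compute Lagrangian.
L = 48.5065 + 5*10.019 = 98.6015


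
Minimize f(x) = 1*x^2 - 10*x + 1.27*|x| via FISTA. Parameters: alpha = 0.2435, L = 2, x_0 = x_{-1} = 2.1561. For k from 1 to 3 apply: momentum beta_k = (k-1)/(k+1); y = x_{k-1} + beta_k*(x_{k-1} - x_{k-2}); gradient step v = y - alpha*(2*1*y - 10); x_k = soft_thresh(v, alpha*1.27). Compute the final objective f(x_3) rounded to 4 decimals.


FISTA on f(x) = 1*x^2 - 10*x + 1.27*|x|
L = 2, alpha = 0.2435
Iteration 1: beta = 0.0, y = 2.1561 + 0.0*(2.1561 - 2.1561) = 2.1561
  grad(y) = -5.6878, v = y - alpha*grad = 3.5411
  prox(v) = soft_thresh(3.5411, 0.3092) = 3.2318
Iteration 2: beta = 0.3333, y = 3.2318 + 0.3333*(3.2318 - 2.1561) = 3.5904
  grad(y) = -2.8192, v = y - alpha*grad = 4.2769
  prox(v) = soft_thresh(4.2769, 0.3092) = 3.9676
Iteration 3: beta = 0.5, y = 3.9676 + 0.5*(3.9676 - 3.2318) = 4.3355
  grad(y) = -1.3289, v = y - alpha*grad = 4.6591
  prox(v) = soft_thresh(4.6591, 0.3092) = 4.3499
f(x_3) = 1*4.3499^2 - 10*4.3499 + 1.27*|4.3499| = -19.053


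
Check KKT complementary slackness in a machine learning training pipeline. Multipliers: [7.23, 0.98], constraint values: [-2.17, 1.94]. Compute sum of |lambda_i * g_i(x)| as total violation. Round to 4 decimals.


KKT complementary slackness check:
lambda_1 * g_1 = 7.23 * -2.17 = -15.6891
lambda_2 * g_2 = 0.98 * 1.94 = 1.9012
Total violation = 15.6891 + 1.9012 = 17.5903


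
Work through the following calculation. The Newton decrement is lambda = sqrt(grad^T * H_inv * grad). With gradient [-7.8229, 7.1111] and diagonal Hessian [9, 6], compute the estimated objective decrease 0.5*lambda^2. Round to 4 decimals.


Step 1: H is diagonal, so H^(-1) * g = [-0.8692, 1.1852].
Step 2: g^T H^(-1) g = sum_i g_i^2 / H_ii
  = (-7.8229)^2/9 + (7.1111)^2/6
  = 6.7998 + 8.428 = 15.2277
Step 3: Objective decrease = 0.5 * g^T H^(-1) g = 7.6139


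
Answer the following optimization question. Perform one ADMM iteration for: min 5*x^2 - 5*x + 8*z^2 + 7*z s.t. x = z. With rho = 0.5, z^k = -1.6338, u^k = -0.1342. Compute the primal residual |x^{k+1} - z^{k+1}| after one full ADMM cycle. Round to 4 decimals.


ADMM iteration with rho = 0.5, z^k = -1.6338, u^k = -0.1342
Step 1: x-update.
Minimize 5*x^2 - 5*x + (0.5/2)*(x + 1.6338 - 0.1342)^2
FOC: (2*5 + 0.5)*x = 5 + 0.5*(-1.6338 + 0.1342)
x^{k+1} = 0.4048
Step 2: z-update.
Minimize 8*z^2 + 7*z + (0.5/2)*(0.4048 - z - 0.1342)^2
FOC: (2*8 + 0.5)*z = -7 + 0.5*(0.4048 - 0.1342)
z^{k+1} = -0.416
Step 3: u-update.
u^{k+1} = -0.1342 + 0.4048 + 0.416 = 0.6866
Step 4: Primal residual = |0.4048 + 0.416| = 0.8208


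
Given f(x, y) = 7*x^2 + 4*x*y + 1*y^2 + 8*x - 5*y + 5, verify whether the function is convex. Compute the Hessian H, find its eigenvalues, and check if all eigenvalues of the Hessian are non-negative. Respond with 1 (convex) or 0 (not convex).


The Hessian of f(x,y) = 7*x^2 + 4*x*y + 1*y^2 + 8*x - 5*y + 5 is:
H = [[14, 4], [4, 2]]
Trace = 14 + 2 = 16
Determinant = 14*2 - (4)^2 = 12
Discriminant = (16)^2 - 4*12 = 208.0
Eigenvalues: lambda_1 = 0.7889, lambda_2 = 15.2111
The function is convex.

1


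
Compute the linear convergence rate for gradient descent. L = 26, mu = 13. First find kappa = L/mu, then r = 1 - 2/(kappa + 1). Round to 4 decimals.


Step 1: Compute the condition number.
kappa = L/mu = 26/13 = 2.0
Step 2: Compute the convergence rate.
r = 1 - 2/(kappa + 1) = 1 - 2*mu/(L + mu) = (L - mu)/(L + mu) = 13/39 = 0.3333


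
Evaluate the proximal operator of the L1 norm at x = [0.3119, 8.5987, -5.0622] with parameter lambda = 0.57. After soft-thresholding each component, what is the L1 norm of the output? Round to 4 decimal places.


Soft-thresholding with lambda = 0.57:
prox(0.3119) = sign(0.3119)*max(|0.3119| - 0.57, 0) = 0.0
prox(8.5987) = sign(8.5987)*max(|8.5987| - 0.57, 0) = 8.0287
prox(-5.0622) = sign(-5.0622)*max(|-5.0622| - 0.57, 0) = -4.4922
prox(x) = [0.0, 8.0287, -4.4922]
||prox(x)||_1 = 0.0 + 8.0287 + 4.4922 = 12.5209


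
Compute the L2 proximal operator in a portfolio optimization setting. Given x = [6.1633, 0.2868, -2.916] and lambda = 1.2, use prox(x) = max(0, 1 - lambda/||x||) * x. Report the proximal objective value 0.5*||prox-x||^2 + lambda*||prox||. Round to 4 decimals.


Step 1: Compute ||x||.
||x|| = 6.8243
Step 2: Compute scaling factor.
scale = max(0, 1 - 1.2/6.8243) = 0.8242
Step 3: prox(x) = [5.0795, 0.2364, -2.4032]
||prox(x)|| = 5.6243
Step 4: Proximal objective.
0.5*||prox-x||^2 = 0.72
lambda*||prox|| = 6.7492
Total = 7.4692


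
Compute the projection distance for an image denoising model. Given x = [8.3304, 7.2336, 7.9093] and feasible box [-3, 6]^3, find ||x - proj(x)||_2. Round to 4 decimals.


Project each component onto [-3, 6].
clip(8.3304) = 6.0, clip(7.2336) = 6.0, clip(7.9093) = 6.0
Projection = [6.0, 6.0, 6.0]
Squared diffs: [5.4308, 1.5218, 3.6454]
Distance = sqrt(10.598) = 3.2555


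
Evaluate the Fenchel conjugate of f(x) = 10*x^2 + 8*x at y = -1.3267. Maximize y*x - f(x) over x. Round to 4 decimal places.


f*(y) = sup_x {y*x - a*x^2 - b*x} = sup_x {(y-b)*x - a*x^2}
FOC: (y - b) - 2a*x = 0 => x* = (y - b)/(2a)
x* = (-1.3267 - 8)/(2*10) = -0.4663
f*(-1.3267) = (y-b)^2/(4a) = (-1.3267 - 8)^2/(4*10)
= 86.9873/40 = 2.1747


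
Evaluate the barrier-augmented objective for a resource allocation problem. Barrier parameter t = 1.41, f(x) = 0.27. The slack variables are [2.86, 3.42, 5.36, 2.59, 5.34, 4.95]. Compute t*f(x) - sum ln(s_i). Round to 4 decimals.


Step 1: Compute log-barrier.
ln values: [1.0508, 1.2296, 1.679, 0.9517, 1.6752, 1.5994]
phi = -(1.0508 + 1.2296 + 1.679 + 0.9517 + 1.6752 + 1.5994) = -8.1857
Step 2: Compute augmented objective.
t*f(x) = 1.41*0.27 = 0.3807
Total = 0.3807 - 8.1857 = -7.805


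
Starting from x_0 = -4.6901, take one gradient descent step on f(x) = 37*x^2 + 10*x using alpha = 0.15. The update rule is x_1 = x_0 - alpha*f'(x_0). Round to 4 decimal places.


We compute the gradient at x_0 and apply the update.
f'(x) = 74*x + 10
f'(-4.6901) = 74*-4.6901 + 10 = -337.0674
x_1 = -4.6901 - 0.15*-337.0674 = 45.87


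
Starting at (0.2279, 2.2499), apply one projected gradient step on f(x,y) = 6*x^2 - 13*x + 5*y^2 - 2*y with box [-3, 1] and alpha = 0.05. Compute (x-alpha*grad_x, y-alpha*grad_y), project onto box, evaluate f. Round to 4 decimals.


Step 1: Compute gradient at (0.2279, 2.2499).
grad_x = 2*6*0.2279 - 13 = -10.2652
grad_y = 2*5*2.2499 - 2 = 20.499
Step 2: Gradient step.
x_raw = 0.2279 - 0.05*-10.2652 = 0.7412
y_raw = 2.2499 - 0.05*20.499 = 1.225
Step 3: Project onto [-3, 1].
x_proj = clip(0.7412) = 0.7412
y_proj = clip(1.225) = 1.0
Step 4: Evaluate f.
f(0.7412, 1.0) = -3.3392


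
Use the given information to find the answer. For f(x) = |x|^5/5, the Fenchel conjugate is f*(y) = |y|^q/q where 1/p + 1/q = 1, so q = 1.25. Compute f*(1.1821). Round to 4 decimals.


The conjugate exponent q satisfies 1/p + 1/q = 1.
p = 5, so q = 5/(5 - 1) = 1.25
|y|^q = 1.1821^1.25 = 1.2326
f*(1.1821) = 1.2326 / 1.25 = 0.9861


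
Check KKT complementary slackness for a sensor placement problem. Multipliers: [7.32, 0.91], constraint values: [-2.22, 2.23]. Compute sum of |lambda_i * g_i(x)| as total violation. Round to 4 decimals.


KKT complementary slackness check:
lambda_1 * g_1 = 7.32 * -2.22 = -16.2504
lambda_2 * g_2 = 0.91 * 2.23 = 2.0293
Total violation = 16.2504 + 2.0293 = 18.2797


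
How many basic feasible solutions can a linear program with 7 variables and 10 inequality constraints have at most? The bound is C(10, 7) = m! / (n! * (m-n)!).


Each vertex corresponds to some choice of n active constraints out of m, so the number of vertices is at most C(m, n) = m! / (n!(m-n)!).
m = 10, n = 7
Numerator: 10 * 9 * 8 * 7 * 6 * 5 * 4
Denominator: 7! = 5040
C(10, 7) = 120
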